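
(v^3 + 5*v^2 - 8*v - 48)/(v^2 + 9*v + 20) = (v^2 + v - 12)/(v + 5)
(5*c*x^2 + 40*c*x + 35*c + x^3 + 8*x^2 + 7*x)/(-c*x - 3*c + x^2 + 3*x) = (5*c*x^2 + 40*c*x + 35*c + x^3 + 8*x^2 + 7*x)/(-c*x - 3*c + x^2 + 3*x)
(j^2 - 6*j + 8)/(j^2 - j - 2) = (j - 4)/(j + 1)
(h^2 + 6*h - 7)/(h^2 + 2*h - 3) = (h + 7)/(h + 3)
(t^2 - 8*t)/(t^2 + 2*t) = (t - 8)/(t + 2)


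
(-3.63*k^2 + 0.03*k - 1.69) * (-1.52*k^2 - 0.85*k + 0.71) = 5.5176*k^4 + 3.0399*k^3 - 0.0339999999999997*k^2 + 1.4578*k - 1.1999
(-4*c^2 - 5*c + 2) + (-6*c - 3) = -4*c^2 - 11*c - 1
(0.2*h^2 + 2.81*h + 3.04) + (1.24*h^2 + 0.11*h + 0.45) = 1.44*h^2 + 2.92*h + 3.49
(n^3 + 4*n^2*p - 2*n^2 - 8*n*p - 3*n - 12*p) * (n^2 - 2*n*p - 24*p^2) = n^5 + 2*n^4*p - 2*n^4 - 32*n^3*p^2 - 4*n^3*p - 3*n^3 - 96*n^2*p^3 + 64*n^2*p^2 - 6*n^2*p + 192*n*p^3 + 96*n*p^2 + 288*p^3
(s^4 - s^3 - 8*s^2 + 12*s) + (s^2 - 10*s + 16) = s^4 - s^3 - 7*s^2 + 2*s + 16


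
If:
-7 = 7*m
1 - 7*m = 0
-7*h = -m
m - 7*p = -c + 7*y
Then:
No Solution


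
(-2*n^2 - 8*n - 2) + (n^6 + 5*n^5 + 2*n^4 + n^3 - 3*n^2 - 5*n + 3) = n^6 + 5*n^5 + 2*n^4 + n^3 - 5*n^2 - 13*n + 1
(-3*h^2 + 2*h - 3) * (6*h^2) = -18*h^4 + 12*h^3 - 18*h^2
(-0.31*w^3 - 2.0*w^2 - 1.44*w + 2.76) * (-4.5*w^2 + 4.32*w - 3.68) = 1.395*w^5 + 7.6608*w^4 - 1.0192*w^3 - 11.2808*w^2 + 17.2224*w - 10.1568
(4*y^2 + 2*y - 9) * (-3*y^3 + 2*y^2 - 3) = -12*y^5 + 2*y^4 + 31*y^3 - 30*y^2 - 6*y + 27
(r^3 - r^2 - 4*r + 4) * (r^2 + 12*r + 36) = r^5 + 11*r^4 + 20*r^3 - 80*r^2 - 96*r + 144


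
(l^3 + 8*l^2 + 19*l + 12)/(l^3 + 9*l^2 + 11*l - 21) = (l^2 + 5*l + 4)/(l^2 + 6*l - 7)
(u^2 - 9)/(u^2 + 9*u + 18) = (u - 3)/(u + 6)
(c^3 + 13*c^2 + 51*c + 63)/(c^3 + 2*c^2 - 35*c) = (c^2 + 6*c + 9)/(c*(c - 5))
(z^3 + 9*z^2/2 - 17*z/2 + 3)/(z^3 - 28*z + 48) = (2*z^2 - 3*z + 1)/(2*(z^2 - 6*z + 8))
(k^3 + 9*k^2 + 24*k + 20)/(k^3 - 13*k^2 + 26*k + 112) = (k^2 + 7*k + 10)/(k^2 - 15*k + 56)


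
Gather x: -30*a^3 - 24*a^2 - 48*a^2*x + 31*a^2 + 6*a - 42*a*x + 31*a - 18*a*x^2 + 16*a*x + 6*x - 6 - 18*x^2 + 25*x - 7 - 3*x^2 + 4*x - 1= -30*a^3 + 7*a^2 + 37*a + x^2*(-18*a - 21) + x*(-48*a^2 - 26*a + 35) - 14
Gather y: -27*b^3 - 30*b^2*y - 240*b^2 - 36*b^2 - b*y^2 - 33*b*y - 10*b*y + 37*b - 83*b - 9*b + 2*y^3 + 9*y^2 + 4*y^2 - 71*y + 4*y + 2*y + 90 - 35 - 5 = -27*b^3 - 276*b^2 - 55*b + 2*y^3 + y^2*(13 - b) + y*(-30*b^2 - 43*b - 65) + 50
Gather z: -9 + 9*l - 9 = 9*l - 18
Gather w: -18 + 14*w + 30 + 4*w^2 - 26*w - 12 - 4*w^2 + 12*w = 0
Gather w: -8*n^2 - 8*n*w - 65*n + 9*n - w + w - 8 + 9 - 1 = -8*n^2 - 8*n*w - 56*n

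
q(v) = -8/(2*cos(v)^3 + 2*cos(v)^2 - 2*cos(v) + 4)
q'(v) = -8*(6*sin(v)*cos(v)^2 + 4*sin(v)*cos(v) - 2*sin(v))/(2*cos(v)^3 + 2*cos(v)^2 - 2*cos(v) + 4)^2 = 4*(-3*cos(v)^2 - 2*cos(v) + 1)*sin(v)/(cos(v)^3 + cos(v)^2 - cos(v) + 2)^2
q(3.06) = -1.33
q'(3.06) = 0.00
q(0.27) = -1.40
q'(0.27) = -0.48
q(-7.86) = -1.99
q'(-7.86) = -1.01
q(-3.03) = -1.33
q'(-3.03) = -0.00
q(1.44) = -2.12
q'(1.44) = 0.76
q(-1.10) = -2.17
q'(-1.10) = 0.55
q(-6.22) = -1.34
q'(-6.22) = -0.11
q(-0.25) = -1.39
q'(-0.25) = 0.45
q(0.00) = -1.33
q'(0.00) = 0.00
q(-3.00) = -1.33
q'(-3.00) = 0.00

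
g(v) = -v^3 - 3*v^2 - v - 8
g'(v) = -3*v^2 - 6*v - 1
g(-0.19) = -7.91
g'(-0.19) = 0.03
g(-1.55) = -9.93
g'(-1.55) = 1.09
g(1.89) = -27.36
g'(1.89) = -23.06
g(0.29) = -8.57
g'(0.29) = -2.99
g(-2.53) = -8.48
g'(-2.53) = -5.02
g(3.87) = -114.76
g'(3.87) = -69.15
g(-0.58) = -8.23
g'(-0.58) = 1.47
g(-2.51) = -8.58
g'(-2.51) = -4.84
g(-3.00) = -5.00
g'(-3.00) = -10.00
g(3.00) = -65.00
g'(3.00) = -46.00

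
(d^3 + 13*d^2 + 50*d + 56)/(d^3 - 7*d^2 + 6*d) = (d^3 + 13*d^2 + 50*d + 56)/(d*(d^2 - 7*d + 6))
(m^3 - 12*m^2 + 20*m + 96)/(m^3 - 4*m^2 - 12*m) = (m - 8)/m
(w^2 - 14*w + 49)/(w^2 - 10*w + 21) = (w - 7)/(w - 3)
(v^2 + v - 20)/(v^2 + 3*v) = (v^2 + v - 20)/(v*(v + 3))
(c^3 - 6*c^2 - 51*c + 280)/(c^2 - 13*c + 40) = c + 7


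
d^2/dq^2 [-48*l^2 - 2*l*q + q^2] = 2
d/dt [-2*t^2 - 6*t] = -4*t - 6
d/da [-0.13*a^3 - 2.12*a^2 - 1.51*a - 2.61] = -0.39*a^2 - 4.24*a - 1.51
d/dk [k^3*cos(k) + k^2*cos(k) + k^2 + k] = -k^3*sin(k) - k^2*sin(k) + 3*k^2*cos(k) + 2*k*cos(k) + 2*k + 1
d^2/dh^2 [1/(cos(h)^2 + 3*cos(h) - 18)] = (-4*sin(h)^4 + 83*sin(h)^2 - 171*cos(h)/4 - 9*cos(3*h)/4 - 25)/((cos(h) - 3)^3*(cos(h) + 6)^3)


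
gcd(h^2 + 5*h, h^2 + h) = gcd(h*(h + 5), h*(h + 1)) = h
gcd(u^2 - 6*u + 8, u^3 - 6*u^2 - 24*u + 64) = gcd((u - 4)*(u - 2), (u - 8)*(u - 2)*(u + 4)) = u - 2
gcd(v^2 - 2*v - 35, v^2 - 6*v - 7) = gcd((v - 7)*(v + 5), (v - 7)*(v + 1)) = v - 7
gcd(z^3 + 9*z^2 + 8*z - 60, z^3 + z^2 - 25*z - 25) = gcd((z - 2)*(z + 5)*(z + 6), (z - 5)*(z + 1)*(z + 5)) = z + 5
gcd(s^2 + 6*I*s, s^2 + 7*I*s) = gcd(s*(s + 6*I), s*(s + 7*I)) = s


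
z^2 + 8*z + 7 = (z + 1)*(z + 7)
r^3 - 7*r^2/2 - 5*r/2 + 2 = (r - 4)*(r - 1/2)*(r + 1)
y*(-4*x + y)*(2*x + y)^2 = -16*x^3*y - 12*x^2*y^2 + y^4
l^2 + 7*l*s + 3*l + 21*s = (l + 3)*(l + 7*s)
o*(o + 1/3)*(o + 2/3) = o^3 + o^2 + 2*o/9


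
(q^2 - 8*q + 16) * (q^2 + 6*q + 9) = q^4 - 2*q^3 - 23*q^2 + 24*q + 144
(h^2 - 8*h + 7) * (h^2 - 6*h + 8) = h^4 - 14*h^3 + 63*h^2 - 106*h + 56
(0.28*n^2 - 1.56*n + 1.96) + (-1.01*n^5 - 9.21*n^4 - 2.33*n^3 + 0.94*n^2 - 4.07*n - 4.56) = -1.01*n^5 - 9.21*n^4 - 2.33*n^3 + 1.22*n^2 - 5.63*n - 2.6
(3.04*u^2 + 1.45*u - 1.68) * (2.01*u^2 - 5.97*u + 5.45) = 6.1104*u^4 - 15.2343*u^3 + 4.5347*u^2 + 17.9321*u - 9.156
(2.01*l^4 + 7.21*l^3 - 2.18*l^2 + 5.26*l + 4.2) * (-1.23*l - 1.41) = -2.4723*l^5 - 11.7024*l^4 - 7.4847*l^3 - 3.396*l^2 - 12.5826*l - 5.922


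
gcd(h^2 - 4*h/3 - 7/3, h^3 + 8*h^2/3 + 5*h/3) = h + 1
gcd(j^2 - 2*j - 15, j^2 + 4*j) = 1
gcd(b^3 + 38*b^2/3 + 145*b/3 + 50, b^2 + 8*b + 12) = b + 6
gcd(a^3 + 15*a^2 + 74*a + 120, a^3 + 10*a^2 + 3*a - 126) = a + 6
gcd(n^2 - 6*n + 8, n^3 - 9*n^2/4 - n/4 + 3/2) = n - 2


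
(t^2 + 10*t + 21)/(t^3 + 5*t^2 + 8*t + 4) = (t^2 + 10*t + 21)/(t^3 + 5*t^2 + 8*t + 4)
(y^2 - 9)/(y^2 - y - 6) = (y + 3)/(y + 2)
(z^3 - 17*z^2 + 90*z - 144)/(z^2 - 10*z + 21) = (z^2 - 14*z + 48)/(z - 7)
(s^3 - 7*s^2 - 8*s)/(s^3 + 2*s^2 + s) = (s - 8)/(s + 1)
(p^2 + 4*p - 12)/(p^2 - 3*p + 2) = (p + 6)/(p - 1)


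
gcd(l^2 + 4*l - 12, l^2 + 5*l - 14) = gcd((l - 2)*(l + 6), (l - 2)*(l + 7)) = l - 2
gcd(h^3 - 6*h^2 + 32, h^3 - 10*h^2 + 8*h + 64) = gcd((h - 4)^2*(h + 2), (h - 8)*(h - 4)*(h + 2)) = h^2 - 2*h - 8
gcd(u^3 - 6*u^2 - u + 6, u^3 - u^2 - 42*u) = 1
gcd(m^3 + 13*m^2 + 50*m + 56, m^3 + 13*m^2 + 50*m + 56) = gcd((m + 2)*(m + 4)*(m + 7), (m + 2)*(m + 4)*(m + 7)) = m^3 + 13*m^2 + 50*m + 56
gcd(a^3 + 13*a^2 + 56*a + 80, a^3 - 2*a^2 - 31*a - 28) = a + 4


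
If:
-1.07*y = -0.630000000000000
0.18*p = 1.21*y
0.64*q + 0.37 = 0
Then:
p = 3.96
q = -0.58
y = 0.59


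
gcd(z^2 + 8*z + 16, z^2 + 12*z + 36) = 1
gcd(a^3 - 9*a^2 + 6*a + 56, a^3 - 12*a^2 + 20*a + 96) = a + 2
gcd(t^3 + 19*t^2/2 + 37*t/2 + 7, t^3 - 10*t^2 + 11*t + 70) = t + 2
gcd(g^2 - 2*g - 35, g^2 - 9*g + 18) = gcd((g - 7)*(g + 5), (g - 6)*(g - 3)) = 1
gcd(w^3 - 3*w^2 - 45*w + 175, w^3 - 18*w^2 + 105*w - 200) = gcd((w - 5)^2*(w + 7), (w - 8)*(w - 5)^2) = w^2 - 10*w + 25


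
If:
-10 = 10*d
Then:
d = -1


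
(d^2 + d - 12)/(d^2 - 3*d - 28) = (d - 3)/(d - 7)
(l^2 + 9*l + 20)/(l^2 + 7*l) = (l^2 + 9*l + 20)/(l*(l + 7))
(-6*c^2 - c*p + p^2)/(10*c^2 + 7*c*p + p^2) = (-3*c + p)/(5*c + p)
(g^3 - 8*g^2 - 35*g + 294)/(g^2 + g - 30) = (g^2 - 14*g + 49)/(g - 5)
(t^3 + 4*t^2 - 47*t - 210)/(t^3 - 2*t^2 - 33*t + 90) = (t^2 - 2*t - 35)/(t^2 - 8*t + 15)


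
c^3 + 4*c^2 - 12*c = c*(c - 2)*(c + 6)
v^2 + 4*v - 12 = (v - 2)*(v + 6)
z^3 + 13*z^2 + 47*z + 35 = (z + 1)*(z + 5)*(z + 7)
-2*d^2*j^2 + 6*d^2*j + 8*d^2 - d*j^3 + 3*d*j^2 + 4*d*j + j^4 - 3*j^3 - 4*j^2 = (-2*d + j)*(d + j)*(j - 4)*(j + 1)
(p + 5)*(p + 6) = p^2 + 11*p + 30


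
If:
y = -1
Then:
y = -1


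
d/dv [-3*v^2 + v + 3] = 1 - 6*v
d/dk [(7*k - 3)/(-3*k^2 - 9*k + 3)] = (7*k^2 - 6*k - 2)/(3*(k^4 + 6*k^3 + 7*k^2 - 6*k + 1))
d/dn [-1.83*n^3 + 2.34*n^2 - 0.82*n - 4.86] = -5.49*n^2 + 4.68*n - 0.82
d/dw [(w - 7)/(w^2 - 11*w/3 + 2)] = 3*(-3*w^2 + 42*w - 71)/(9*w^4 - 66*w^3 + 157*w^2 - 132*w + 36)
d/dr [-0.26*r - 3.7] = -0.260000000000000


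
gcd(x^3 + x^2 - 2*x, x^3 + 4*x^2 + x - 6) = x^2 + x - 2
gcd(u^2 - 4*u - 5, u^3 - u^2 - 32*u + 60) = u - 5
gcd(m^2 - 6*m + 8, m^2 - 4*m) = m - 4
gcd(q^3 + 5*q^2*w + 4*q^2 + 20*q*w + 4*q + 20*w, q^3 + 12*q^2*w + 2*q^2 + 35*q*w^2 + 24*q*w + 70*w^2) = q^2 + 5*q*w + 2*q + 10*w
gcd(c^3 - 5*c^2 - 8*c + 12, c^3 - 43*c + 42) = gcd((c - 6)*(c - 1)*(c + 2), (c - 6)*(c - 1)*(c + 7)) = c^2 - 7*c + 6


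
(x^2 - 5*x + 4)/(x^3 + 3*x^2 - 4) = (x - 4)/(x^2 + 4*x + 4)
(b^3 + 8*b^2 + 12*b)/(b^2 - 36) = b*(b + 2)/(b - 6)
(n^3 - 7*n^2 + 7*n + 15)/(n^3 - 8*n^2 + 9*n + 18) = (n - 5)/(n - 6)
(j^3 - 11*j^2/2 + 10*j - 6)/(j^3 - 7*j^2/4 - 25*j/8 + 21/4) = 4*(j - 2)/(4*j + 7)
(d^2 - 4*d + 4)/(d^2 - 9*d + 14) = (d - 2)/(d - 7)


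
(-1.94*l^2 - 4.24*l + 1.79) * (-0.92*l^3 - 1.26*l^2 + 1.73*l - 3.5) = 1.7848*l^5 + 6.3452*l^4 + 0.339400000000001*l^3 - 2.8006*l^2 + 17.9367*l - 6.265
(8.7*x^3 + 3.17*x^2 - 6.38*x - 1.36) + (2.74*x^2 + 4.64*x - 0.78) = 8.7*x^3 + 5.91*x^2 - 1.74*x - 2.14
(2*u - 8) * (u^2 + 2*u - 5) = 2*u^3 - 4*u^2 - 26*u + 40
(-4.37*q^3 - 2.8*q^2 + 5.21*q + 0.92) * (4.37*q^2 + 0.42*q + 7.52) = -19.0969*q^5 - 14.0714*q^4 - 11.2707*q^3 - 14.8474*q^2 + 39.5656*q + 6.9184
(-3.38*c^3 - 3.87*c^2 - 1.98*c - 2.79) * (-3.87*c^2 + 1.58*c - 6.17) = 13.0806*c^5 + 9.6365*c^4 + 22.4026*c^3 + 31.5468*c^2 + 7.8084*c + 17.2143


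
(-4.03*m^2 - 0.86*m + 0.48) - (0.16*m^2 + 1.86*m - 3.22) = -4.19*m^2 - 2.72*m + 3.7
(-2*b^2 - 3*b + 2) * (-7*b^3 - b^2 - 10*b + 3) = 14*b^5 + 23*b^4 + 9*b^3 + 22*b^2 - 29*b + 6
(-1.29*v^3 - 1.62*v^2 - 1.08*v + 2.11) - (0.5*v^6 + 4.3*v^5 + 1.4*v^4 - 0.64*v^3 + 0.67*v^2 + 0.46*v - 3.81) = -0.5*v^6 - 4.3*v^5 - 1.4*v^4 - 0.65*v^3 - 2.29*v^2 - 1.54*v + 5.92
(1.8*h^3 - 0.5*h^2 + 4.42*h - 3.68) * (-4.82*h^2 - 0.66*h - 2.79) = -8.676*h^5 + 1.222*h^4 - 25.9964*h^3 + 16.2154*h^2 - 9.903*h + 10.2672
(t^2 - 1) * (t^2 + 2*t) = t^4 + 2*t^3 - t^2 - 2*t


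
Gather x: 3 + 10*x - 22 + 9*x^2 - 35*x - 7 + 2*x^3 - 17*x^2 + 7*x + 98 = 2*x^3 - 8*x^2 - 18*x + 72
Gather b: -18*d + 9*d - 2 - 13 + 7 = -9*d - 8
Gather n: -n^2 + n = -n^2 + n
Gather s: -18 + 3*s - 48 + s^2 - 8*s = s^2 - 5*s - 66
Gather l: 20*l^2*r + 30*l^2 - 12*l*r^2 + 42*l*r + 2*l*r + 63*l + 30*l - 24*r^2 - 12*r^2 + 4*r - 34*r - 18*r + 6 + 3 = l^2*(20*r + 30) + l*(-12*r^2 + 44*r + 93) - 36*r^2 - 48*r + 9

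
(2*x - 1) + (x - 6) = 3*x - 7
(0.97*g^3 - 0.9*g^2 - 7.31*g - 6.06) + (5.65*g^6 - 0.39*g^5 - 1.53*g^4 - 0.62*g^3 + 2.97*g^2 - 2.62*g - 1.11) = 5.65*g^6 - 0.39*g^5 - 1.53*g^4 + 0.35*g^3 + 2.07*g^2 - 9.93*g - 7.17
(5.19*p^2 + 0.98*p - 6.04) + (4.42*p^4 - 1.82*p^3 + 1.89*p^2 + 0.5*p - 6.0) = 4.42*p^4 - 1.82*p^3 + 7.08*p^2 + 1.48*p - 12.04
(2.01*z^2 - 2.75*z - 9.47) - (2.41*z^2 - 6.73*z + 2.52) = -0.4*z^2 + 3.98*z - 11.99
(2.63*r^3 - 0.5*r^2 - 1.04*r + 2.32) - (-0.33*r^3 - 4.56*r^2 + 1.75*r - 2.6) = 2.96*r^3 + 4.06*r^2 - 2.79*r + 4.92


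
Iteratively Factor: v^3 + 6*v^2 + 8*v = (v)*(v^2 + 6*v + 8) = v*(v + 2)*(v + 4)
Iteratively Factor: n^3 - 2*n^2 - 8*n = (n + 2)*(n^2 - 4*n) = n*(n + 2)*(n - 4)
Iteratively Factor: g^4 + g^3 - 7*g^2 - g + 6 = (g - 2)*(g^3 + 3*g^2 - g - 3) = (g - 2)*(g + 1)*(g^2 + 2*g - 3) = (g - 2)*(g + 1)*(g + 3)*(g - 1)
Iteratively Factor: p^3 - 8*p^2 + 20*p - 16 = (p - 2)*(p^2 - 6*p + 8) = (p - 2)^2*(p - 4)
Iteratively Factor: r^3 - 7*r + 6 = (r - 2)*(r^2 + 2*r - 3) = (r - 2)*(r + 3)*(r - 1)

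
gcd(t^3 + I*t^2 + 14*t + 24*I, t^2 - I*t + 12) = t^2 - I*t + 12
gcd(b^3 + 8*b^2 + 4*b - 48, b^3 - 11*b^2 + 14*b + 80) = 1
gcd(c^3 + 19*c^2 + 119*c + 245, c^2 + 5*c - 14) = c + 7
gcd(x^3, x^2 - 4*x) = x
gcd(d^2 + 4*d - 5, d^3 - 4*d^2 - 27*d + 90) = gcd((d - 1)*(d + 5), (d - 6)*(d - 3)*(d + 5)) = d + 5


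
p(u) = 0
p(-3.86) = 0.00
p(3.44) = 0.00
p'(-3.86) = 0.00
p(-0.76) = 0.00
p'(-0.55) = 0.00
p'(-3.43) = 0.00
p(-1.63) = 0.00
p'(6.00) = 0.00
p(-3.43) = 0.00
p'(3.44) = 0.00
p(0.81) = 0.00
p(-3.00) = 0.00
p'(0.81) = 0.00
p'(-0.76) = 0.00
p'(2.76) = 0.00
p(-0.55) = 0.00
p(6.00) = 0.00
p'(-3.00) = 0.00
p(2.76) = 0.00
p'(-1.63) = 0.00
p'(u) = 0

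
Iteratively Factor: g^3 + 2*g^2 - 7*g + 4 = (g + 4)*(g^2 - 2*g + 1) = (g - 1)*(g + 4)*(g - 1)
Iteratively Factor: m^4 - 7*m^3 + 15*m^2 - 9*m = (m - 1)*(m^3 - 6*m^2 + 9*m) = (m - 3)*(m - 1)*(m^2 - 3*m) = (m - 3)^2*(m - 1)*(m)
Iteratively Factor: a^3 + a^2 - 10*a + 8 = (a - 1)*(a^2 + 2*a - 8) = (a - 2)*(a - 1)*(a + 4)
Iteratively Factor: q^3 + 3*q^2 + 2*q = (q + 2)*(q^2 + q) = (q + 1)*(q + 2)*(q)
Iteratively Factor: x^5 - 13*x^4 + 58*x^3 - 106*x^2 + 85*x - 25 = (x - 1)*(x^4 - 12*x^3 + 46*x^2 - 60*x + 25) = (x - 1)^2*(x^3 - 11*x^2 + 35*x - 25) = (x - 5)*(x - 1)^2*(x^2 - 6*x + 5) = (x - 5)^2*(x - 1)^2*(x - 1)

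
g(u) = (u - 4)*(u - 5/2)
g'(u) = 2*u - 13/2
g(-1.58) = 22.77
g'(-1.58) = -9.66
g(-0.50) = 13.50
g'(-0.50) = -7.50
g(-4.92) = 66.19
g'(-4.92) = -16.34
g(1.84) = 1.43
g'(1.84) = -2.82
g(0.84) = 5.25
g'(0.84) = -4.82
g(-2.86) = 36.77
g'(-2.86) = -12.22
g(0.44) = 7.33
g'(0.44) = -5.62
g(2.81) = -0.37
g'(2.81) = -0.88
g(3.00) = -0.50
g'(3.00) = -0.50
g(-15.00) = 332.50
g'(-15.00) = -36.50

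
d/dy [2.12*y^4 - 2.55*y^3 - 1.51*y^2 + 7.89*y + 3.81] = 8.48*y^3 - 7.65*y^2 - 3.02*y + 7.89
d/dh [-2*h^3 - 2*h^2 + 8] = 2*h*(-3*h - 2)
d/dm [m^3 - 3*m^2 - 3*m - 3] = 3*m^2 - 6*m - 3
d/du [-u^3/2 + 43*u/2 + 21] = 43/2 - 3*u^2/2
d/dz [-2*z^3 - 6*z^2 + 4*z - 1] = -6*z^2 - 12*z + 4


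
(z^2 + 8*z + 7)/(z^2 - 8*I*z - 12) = (z^2 + 8*z + 7)/(z^2 - 8*I*z - 12)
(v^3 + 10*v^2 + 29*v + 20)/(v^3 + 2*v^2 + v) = (v^2 + 9*v + 20)/(v*(v + 1))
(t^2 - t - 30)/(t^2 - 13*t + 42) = (t + 5)/(t - 7)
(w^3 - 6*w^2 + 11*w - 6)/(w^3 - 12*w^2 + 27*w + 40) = (w^3 - 6*w^2 + 11*w - 6)/(w^3 - 12*w^2 + 27*w + 40)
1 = 1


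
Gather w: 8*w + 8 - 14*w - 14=-6*w - 6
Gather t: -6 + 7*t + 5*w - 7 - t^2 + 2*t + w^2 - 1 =-t^2 + 9*t + w^2 + 5*w - 14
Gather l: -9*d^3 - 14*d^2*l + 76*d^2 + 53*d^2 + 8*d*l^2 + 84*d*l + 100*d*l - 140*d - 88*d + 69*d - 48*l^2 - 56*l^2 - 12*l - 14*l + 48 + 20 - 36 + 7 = -9*d^3 + 129*d^2 - 159*d + l^2*(8*d - 104) + l*(-14*d^2 + 184*d - 26) + 39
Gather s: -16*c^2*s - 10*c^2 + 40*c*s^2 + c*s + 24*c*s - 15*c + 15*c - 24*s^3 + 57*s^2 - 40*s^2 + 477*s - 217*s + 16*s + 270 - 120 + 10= -10*c^2 - 24*s^3 + s^2*(40*c + 17) + s*(-16*c^2 + 25*c + 276) + 160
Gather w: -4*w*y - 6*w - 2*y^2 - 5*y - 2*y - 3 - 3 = w*(-4*y - 6) - 2*y^2 - 7*y - 6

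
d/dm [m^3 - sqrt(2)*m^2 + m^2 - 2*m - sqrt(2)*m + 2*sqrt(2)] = 3*m^2 - 2*sqrt(2)*m + 2*m - 2 - sqrt(2)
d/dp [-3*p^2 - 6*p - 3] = -6*p - 6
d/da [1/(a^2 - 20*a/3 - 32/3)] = 6*(10 - 3*a)/(-3*a^2 + 20*a + 32)^2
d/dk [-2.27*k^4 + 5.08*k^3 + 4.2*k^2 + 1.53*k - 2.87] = -9.08*k^3 + 15.24*k^2 + 8.4*k + 1.53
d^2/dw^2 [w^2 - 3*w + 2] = 2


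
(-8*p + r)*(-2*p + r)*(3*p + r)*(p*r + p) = 48*p^4*r + 48*p^4 - 14*p^3*r^2 - 14*p^3*r - 7*p^2*r^3 - 7*p^2*r^2 + p*r^4 + p*r^3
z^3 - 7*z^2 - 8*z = z*(z - 8)*(z + 1)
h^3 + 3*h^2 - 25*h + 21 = (h - 3)*(h - 1)*(h + 7)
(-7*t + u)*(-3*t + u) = 21*t^2 - 10*t*u + u^2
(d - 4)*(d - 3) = d^2 - 7*d + 12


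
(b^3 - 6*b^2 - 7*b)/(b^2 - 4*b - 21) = b*(b + 1)/(b + 3)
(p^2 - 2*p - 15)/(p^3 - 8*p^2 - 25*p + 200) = (p + 3)/(p^2 - 3*p - 40)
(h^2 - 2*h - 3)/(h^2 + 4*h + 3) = (h - 3)/(h + 3)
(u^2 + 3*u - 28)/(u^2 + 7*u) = (u - 4)/u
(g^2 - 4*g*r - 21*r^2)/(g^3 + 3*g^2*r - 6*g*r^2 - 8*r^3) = (g^2 - 4*g*r - 21*r^2)/(g^3 + 3*g^2*r - 6*g*r^2 - 8*r^3)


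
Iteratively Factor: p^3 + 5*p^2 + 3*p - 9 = (p - 1)*(p^2 + 6*p + 9) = (p - 1)*(p + 3)*(p + 3)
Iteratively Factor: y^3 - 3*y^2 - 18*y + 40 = (y + 4)*(y^2 - 7*y + 10) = (y - 2)*(y + 4)*(y - 5)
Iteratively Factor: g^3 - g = (g)*(g^2 - 1) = g*(g - 1)*(g + 1)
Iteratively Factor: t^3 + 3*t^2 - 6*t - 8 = (t + 4)*(t^2 - t - 2) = (t - 2)*(t + 4)*(t + 1)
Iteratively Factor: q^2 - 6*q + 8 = (q - 2)*(q - 4)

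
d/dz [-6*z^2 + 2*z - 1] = 2 - 12*z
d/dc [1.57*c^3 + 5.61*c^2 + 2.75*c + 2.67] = 4.71*c^2 + 11.22*c + 2.75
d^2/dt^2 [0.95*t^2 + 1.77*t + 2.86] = 1.90000000000000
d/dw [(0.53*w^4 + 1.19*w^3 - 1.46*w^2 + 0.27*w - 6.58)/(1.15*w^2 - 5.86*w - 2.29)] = (1.219*w^5 - 7.9489*w^4 - 18.8016*w^3 + 0.069799999999999*w^2 + 21.8208*w - 39.1771)/(1.3225*w^4 - 13.478*w^3 + 29.0726*w^2 + 26.8388*w + 5.2441)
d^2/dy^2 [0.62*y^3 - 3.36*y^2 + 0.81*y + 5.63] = 3.72*y - 6.72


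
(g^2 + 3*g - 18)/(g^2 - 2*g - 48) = (g - 3)/(g - 8)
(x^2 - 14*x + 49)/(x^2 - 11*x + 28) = (x - 7)/(x - 4)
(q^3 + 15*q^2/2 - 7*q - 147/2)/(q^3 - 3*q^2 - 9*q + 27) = (2*q^2 + 21*q + 49)/(2*(q^2 - 9))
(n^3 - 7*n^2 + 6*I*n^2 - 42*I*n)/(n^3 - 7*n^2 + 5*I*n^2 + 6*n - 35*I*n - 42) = n/(n - I)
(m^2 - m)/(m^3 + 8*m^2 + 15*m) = (m - 1)/(m^2 + 8*m + 15)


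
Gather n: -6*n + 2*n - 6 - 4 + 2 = -4*n - 8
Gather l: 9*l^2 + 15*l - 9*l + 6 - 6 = 9*l^2 + 6*l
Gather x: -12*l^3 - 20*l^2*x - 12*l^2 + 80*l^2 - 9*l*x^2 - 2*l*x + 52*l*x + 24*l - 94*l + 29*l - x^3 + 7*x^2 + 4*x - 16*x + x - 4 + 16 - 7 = -12*l^3 + 68*l^2 - 41*l - x^3 + x^2*(7 - 9*l) + x*(-20*l^2 + 50*l - 11) + 5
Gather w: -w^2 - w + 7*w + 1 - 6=-w^2 + 6*w - 5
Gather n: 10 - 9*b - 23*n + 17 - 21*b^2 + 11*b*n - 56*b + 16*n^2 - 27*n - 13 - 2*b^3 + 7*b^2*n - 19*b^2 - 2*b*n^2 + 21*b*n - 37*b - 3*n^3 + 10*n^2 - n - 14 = -2*b^3 - 40*b^2 - 102*b - 3*n^3 + n^2*(26 - 2*b) + n*(7*b^2 + 32*b - 51)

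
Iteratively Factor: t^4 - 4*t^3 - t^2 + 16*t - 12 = (t - 2)*(t^3 - 2*t^2 - 5*t + 6) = (t - 2)*(t - 1)*(t^2 - t - 6) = (t - 3)*(t - 2)*(t - 1)*(t + 2)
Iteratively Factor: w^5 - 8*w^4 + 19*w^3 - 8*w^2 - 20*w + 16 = (w - 1)*(w^4 - 7*w^3 + 12*w^2 + 4*w - 16) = (w - 2)*(w - 1)*(w^3 - 5*w^2 + 2*w + 8) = (w - 4)*(w - 2)*(w - 1)*(w^2 - w - 2) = (w - 4)*(w - 2)^2*(w - 1)*(w + 1)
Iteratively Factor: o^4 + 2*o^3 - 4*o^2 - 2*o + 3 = (o - 1)*(o^3 + 3*o^2 - o - 3) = (o - 1)*(o + 3)*(o^2 - 1) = (o - 1)*(o + 1)*(o + 3)*(o - 1)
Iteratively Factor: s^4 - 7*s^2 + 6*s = (s - 1)*(s^3 + s^2 - 6*s) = (s - 2)*(s - 1)*(s^2 + 3*s) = (s - 2)*(s - 1)*(s + 3)*(s)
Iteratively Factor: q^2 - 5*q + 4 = (q - 1)*(q - 4)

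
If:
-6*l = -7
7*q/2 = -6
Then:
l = 7/6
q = -12/7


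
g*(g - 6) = g^2 - 6*g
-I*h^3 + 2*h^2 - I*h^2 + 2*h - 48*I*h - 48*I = (h - 6*I)*(h + 8*I)*(-I*h - I)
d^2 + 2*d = d*(d + 2)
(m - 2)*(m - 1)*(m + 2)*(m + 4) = m^4 + 3*m^3 - 8*m^2 - 12*m + 16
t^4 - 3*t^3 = t^3*(t - 3)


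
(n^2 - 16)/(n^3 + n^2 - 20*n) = (n + 4)/(n*(n + 5))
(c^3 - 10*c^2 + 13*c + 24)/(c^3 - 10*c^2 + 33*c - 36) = (c^2 - 7*c - 8)/(c^2 - 7*c + 12)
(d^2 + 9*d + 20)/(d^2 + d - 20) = (d + 4)/(d - 4)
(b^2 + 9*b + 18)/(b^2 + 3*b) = (b + 6)/b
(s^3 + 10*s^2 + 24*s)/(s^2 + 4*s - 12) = s*(s + 4)/(s - 2)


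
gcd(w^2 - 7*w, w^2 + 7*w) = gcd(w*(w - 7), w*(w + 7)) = w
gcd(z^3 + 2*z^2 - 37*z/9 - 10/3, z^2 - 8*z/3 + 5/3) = z - 5/3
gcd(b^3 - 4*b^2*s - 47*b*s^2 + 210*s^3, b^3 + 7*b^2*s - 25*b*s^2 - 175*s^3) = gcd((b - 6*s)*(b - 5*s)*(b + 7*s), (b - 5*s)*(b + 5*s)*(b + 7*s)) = -b^2 - 2*b*s + 35*s^2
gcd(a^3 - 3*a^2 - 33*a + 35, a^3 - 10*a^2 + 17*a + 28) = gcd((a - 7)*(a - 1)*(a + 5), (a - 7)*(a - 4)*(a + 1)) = a - 7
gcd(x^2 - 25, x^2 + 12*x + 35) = x + 5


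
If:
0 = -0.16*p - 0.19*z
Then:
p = -1.1875*z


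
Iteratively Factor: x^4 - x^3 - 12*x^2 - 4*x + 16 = (x + 2)*(x^3 - 3*x^2 - 6*x + 8) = (x + 2)^2*(x^2 - 5*x + 4) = (x - 1)*(x + 2)^2*(x - 4)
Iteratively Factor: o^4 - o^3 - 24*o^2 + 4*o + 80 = (o + 2)*(o^3 - 3*o^2 - 18*o + 40) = (o - 2)*(o + 2)*(o^2 - o - 20) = (o - 5)*(o - 2)*(o + 2)*(o + 4)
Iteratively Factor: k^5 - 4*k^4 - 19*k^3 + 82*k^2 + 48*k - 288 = (k - 3)*(k^4 - k^3 - 22*k^2 + 16*k + 96) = (k - 4)*(k - 3)*(k^3 + 3*k^2 - 10*k - 24) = (k - 4)*(k - 3)*(k + 2)*(k^2 + k - 12) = (k - 4)*(k - 3)^2*(k + 2)*(k + 4)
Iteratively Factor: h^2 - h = (h - 1)*(h)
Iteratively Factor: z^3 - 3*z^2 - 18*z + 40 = (z - 5)*(z^2 + 2*z - 8) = (z - 5)*(z + 4)*(z - 2)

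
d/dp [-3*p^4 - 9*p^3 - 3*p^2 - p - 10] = -12*p^3 - 27*p^2 - 6*p - 1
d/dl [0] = 0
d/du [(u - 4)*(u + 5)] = 2*u + 1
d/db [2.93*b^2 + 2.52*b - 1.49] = 5.86*b + 2.52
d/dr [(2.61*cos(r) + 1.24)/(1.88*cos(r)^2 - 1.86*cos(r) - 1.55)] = (4.9068*cos(r)^2 + 4.6624*cos(r) + 1.7391)*sin(r)/(3.5344*cos(r)^4 - 6.9936*cos(r)^3 - 2.3684*cos(r)^2 + 5.766*cos(r) + 2.4025)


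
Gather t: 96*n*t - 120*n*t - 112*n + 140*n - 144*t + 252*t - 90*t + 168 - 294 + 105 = 28*n + t*(18 - 24*n) - 21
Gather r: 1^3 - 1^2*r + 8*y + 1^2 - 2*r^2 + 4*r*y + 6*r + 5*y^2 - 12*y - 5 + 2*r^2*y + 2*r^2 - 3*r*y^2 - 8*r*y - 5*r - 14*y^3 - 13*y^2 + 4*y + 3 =2*r^2*y + r*(-3*y^2 - 4*y) - 14*y^3 - 8*y^2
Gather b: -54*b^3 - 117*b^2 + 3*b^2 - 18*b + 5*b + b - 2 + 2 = -54*b^3 - 114*b^2 - 12*b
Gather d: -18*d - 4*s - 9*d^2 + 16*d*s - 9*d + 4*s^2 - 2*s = -9*d^2 + d*(16*s - 27) + 4*s^2 - 6*s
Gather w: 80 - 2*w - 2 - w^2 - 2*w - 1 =-w^2 - 4*w + 77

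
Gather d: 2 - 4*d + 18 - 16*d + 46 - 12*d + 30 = 96 - 32*d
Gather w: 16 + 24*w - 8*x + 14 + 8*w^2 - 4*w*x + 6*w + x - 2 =8*w^2 + w*(30 - 4*x) - 7*x + 28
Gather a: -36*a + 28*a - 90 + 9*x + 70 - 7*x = -8*a + 2*x - 20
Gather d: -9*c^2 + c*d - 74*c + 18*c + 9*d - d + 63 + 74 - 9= -9*c^2 - 56*c + d*(c + 8) + 128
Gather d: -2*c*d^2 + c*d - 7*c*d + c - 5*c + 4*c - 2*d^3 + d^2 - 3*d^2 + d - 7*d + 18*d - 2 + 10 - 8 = -2*d^3 + d^2*(-2*c - 2) + d*(12 - 6*c)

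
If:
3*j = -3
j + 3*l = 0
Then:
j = -1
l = 1/3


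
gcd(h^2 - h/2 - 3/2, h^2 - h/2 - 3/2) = h^2 - h/2 - 3/2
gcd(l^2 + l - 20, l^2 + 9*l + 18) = 1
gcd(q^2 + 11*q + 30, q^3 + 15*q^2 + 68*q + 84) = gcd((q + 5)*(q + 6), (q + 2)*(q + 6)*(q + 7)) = q + 6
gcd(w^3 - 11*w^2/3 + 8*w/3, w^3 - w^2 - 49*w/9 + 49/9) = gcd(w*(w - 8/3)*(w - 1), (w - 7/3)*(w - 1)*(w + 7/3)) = w - 1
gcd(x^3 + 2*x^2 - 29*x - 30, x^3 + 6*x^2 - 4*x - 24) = x + 6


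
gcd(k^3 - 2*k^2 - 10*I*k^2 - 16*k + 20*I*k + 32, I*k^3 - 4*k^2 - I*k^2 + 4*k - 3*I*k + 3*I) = 1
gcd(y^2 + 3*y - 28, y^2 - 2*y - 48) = 1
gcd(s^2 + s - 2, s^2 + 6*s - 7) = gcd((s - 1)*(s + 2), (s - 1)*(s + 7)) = s - 1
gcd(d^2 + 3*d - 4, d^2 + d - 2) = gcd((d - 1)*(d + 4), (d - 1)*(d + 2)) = d - 1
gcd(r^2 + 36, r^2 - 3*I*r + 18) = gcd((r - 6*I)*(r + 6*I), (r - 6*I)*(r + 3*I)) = r - 6*I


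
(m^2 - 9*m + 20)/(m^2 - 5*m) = (m - 4)/m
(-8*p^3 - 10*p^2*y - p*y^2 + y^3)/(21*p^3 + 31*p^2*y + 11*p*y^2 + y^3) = (-8*p^2 - 2*p*y + y^2)/(21*p^2 + 10*p*y + y^2)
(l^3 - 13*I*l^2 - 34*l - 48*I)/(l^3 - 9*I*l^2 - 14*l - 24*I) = (l - 8*I)/(l - 4*I)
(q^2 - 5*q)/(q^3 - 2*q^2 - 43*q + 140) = q/(q^2 + 3*q - 28)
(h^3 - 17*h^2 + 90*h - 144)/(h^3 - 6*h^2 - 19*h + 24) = (h^2 - 9*h + 18)/(h^2 + 2*h - 3)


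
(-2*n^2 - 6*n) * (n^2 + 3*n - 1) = -2*n^4 - 12*n^3 - 16*n^2 + 6*n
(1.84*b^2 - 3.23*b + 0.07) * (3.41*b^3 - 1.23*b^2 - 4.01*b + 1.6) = 6.2744*b^5 - 13.2775*b^4 - 3.1668*b^3 + 15.8102*b^2 - 5.4487*b + 0.112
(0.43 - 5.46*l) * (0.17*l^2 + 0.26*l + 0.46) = -0.9282*l^3 - 1.3465*l^2 - 2.3998*l + 0.1978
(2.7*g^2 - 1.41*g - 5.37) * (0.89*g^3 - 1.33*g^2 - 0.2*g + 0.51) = 2.403*g^5 - 4.8459*g^4 - 3.444*g^3 + 8.8011*g^2 + 0.3549*g - 2.7387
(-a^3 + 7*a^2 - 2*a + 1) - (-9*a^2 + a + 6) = -a^3 + 16*a^2 - 3*a - 5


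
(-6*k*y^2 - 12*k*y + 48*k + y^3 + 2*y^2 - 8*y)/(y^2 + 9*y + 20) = (-6*k*y + 12*k + y^2 - 2*y)/(y + 5)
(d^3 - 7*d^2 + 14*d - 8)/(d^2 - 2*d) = d - 5 + 4/d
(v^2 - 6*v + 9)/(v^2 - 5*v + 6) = (v - 3)/(v - 2)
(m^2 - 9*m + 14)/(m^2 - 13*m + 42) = (m - 2)/(m - 6)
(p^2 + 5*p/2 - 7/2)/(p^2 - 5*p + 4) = (p + 7/2)/(p - 4)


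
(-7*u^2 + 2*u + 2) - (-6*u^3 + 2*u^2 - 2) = 6*u^3 - 9*u^2 + 2*u + 4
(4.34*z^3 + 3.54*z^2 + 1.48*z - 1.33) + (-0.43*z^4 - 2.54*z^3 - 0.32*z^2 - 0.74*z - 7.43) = -0.43*z^4 + 1.8*z^3 + 3.22*z^2 + 0.74*z - 8.76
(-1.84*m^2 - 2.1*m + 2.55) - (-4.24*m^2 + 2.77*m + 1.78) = 2.4*m^2 - 4.87*m + 0.77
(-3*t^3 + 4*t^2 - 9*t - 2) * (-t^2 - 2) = 3*t^5 - 4*t^4 + 15*t^3 - 6*t^2 + 18*t + 4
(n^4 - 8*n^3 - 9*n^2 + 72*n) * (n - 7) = n^5 - 15*n^4 + 47*n^3 + 135*n^2 - 504*n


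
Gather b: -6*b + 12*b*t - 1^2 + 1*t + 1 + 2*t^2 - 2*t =b*(12*t - 6) + 2*t^2 - t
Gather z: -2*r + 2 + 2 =4 - 2*r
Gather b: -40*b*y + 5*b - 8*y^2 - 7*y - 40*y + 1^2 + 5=b*(5 - 40*y) - 8*y^2 - 47*y + 6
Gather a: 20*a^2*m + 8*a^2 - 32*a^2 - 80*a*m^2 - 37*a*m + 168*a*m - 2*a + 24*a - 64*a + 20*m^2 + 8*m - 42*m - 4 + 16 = a^2*(20*m - 24) + a*(-80*m^2 + 131*m - 42) + 20*m^2 - 34*m + 12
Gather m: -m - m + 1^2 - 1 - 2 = -2*m - 2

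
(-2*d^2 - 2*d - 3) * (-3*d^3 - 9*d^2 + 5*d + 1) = 6*d^5 + 24*d^4 + 17*d^3 + 15*d^2 - 17*d - 3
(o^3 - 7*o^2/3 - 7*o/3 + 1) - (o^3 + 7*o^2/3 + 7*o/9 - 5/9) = -14*o^2/3 - 28*o/9 + 14/9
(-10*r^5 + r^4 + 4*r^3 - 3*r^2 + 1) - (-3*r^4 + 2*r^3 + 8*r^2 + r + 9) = -10*r^5 + 4*r^4 + 2*r^3 - 11*r^2 - r - 8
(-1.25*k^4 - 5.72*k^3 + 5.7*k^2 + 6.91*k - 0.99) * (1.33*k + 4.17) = -1.6625*k^5 - 12.8201*k^4 - 16.2714*k^3 + 32.9593*k^2 + 27.498*k - 4.1283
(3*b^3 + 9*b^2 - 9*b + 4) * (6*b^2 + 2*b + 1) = 18*b^5 + 60*b^4 - 33*b^3 + 15*b^2 - b + 4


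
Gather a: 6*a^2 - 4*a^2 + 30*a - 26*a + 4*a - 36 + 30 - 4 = 2*a^2 + 8*a - 10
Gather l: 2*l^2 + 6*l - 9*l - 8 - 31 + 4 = 2*l^2 - 3*l - 35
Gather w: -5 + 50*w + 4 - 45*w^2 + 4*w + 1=-45*w^2 + 54*w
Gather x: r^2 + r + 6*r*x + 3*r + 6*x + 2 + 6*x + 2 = r^2 + 4*r + x*(6*r + 12) + 4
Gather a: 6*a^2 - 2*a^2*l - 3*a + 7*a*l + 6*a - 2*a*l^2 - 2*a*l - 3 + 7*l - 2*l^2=a^2*(6 - 2*l) + a*(-2*l^2 + 5*l + 3) - 2*l^2 + 7*l - 3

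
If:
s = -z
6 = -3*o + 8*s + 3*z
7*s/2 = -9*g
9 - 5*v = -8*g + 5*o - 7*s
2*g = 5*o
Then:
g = -35/82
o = -7/41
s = 45/41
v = 579/205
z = -45/41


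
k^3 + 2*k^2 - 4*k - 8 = (k - 2)*(k + 2)^2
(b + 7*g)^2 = b^2 + 14*b*g + 49*g^2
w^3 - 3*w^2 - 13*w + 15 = (w - 5)*(w - 1)*(w + 3)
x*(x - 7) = x^2 - 7*x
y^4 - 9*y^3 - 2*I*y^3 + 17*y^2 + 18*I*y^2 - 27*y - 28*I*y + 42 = (y - 7)*(y - 2)*(y - 3*I)*(y + I)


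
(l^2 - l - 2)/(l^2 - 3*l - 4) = (l - 2)/(l - 4)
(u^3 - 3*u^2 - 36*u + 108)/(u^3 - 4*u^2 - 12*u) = (u^2 + 3*u - 18)/(u*(u + 2))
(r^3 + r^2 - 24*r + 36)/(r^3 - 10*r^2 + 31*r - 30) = (r + 6)/(r - 5)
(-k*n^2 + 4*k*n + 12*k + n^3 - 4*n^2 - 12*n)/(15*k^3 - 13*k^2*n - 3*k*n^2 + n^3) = (-n^2 + 4*n + 12)/(15*k^2 + 2*k*n - n^2)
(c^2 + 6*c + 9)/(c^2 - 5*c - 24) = (c + 3)/(c - 8)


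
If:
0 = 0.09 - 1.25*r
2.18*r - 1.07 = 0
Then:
No Solution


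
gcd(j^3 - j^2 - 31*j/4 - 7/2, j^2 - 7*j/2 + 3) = 1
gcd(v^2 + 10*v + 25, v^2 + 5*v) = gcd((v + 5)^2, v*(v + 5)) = v + 5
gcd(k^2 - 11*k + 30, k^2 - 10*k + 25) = k - 5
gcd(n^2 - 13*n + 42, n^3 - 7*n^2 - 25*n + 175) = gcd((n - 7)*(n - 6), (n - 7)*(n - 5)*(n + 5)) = n - 7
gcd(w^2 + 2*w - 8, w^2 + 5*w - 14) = w - 2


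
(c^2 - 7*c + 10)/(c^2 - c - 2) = (c - 5)/(c + 1)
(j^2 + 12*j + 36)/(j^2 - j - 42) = (j + 6)/(j - 7)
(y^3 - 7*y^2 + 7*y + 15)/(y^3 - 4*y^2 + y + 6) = (y - 5)/(y - 2)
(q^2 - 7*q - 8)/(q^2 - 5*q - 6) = (q - 8)/(q - 6)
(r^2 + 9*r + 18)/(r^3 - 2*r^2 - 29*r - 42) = (r + 6)/(r^2 - 5*r - 14)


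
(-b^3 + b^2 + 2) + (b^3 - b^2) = 2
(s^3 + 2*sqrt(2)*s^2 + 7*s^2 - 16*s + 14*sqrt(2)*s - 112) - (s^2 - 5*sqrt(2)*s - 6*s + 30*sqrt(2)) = s^3 + 2*sqrt(2)*s^2 + 6*s^2 - 10*s + 19*sqrt(2)*s - 112 - 30*sqrt(2)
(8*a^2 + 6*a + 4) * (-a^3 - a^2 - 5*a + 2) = -8*a^5 - 14*a^4 - 50*a^3 - 18*a^2 - 8*a + 8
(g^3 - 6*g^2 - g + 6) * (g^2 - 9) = g^5 - 6*g^4 - 10*g^3 + 60*g^2 + 9*g - 54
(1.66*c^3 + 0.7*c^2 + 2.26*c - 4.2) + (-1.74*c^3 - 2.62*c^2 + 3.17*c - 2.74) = -0.0800000000000001*c^3 - 1.92*c^2 + 5.43*c - 6.94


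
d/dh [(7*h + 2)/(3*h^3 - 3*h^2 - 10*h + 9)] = (-42*h^3 + 3*h^2 + 12*h + 83)/(9*h^6 - 18*h^5 - 51*h^4 + 114*h^3 + 46*h^2 - 180*h + 81)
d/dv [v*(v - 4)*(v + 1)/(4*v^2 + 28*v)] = (v^2 + 14*v - 17)/(4*(v^2 + 14*v + 49))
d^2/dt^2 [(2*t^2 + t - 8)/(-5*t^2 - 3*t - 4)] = 2*(5*t^3 + 720*t^2 + 420*t - 108)/(125*t^6 + 225*t^5 + 435*t^4 + 387*t^3 + 348*t^2 + 144*t + 64)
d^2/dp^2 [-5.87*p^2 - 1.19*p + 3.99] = -11.7400000000000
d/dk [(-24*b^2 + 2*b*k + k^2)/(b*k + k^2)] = b*(24*b^2 + 48*b*k - k^2)/(k^2*(b^2 + 2*b*k + k^2))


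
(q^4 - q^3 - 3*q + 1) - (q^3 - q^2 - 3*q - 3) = q^4 - 2*q^3 + q^2 + 4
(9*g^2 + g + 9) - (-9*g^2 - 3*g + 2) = 18*g^2 + 4*g + 7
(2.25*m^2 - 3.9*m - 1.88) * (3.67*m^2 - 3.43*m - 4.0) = 8.2575*m^4 - 22.0305*m^3 - 2.5226*m^2 + 22.0484*m + 7.52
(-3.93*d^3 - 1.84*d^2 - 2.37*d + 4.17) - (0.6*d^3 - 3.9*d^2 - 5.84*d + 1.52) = -4.53*d^3 + 2.06*d^2 + 3.47*d + 2.65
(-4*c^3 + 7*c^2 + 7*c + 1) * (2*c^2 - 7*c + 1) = -8*c^5 + 42*c^4 - 39*c^3 - 40*c^2 + 1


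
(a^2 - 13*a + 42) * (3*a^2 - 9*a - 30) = 3*a^4 - 48*a^3 + 213*a^2 + 12*a - 1260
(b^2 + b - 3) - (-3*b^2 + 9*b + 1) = 4*b^2 - 8*b - 4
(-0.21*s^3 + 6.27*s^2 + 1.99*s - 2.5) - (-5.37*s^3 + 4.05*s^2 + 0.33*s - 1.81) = 5.16*s^3 + 2.22*s^2 + 1.66*s - 0.69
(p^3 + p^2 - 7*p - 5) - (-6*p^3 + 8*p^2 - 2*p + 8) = 7*p^3 - 7*p^2 - 5*p - 13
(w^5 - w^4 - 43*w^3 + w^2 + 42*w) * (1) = w^5 - w^4 - 43*w^3 + w^2 + 42*w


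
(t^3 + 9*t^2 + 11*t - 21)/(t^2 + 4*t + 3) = (t^2 + 6*t - 7)/(t + 1)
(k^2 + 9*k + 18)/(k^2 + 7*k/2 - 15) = 2*(k + 3)/(2*k - 5)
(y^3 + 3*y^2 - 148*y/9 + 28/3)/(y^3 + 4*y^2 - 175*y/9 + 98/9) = (y + 6)/(y + 7)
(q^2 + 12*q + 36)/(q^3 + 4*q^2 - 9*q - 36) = (q^2 + 12*q + 36)/(q^3 + 4*q^2 - 9*q - 36)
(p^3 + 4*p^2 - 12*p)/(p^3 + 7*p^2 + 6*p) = (p - 2)/(p + 1)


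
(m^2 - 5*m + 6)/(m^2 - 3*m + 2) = (m - 3)/(m - 1)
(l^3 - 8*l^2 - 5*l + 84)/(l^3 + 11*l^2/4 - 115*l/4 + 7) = 4*(l^2 - 4*l - 21)/(4*l^2 + 27*l - 7)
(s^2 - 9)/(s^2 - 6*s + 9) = (s + 3)/(s - 3)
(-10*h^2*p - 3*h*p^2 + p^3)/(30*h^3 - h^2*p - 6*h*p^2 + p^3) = p/(-3*h + p)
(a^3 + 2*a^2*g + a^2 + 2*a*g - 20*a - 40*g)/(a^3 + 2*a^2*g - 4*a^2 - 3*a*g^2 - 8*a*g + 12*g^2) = (a^2 + 2*a*g + 5*a + 10*g)/(a^2 + 2*a*g - 3*g^2)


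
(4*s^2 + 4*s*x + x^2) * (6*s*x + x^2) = 24*s^3*x + 28*s^2*x^2 + 10*s*x^3 + x^4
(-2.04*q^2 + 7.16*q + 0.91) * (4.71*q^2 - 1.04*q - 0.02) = -9.6084*q^4 + 35.8452*q^3 - 3.1195*q^2 - 1.0896*q - 0.0182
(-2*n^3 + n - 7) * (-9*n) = 18*n^4 - 9*n^2 + 63*n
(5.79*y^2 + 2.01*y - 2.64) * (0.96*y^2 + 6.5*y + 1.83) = 5.5584*y^4 + 39.5646*y^3 + 21.1263*y^2 - 13.4817*y - 4.8312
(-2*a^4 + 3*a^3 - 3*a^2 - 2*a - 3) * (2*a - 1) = -4*a^5 + 8*a^4 - 9*a^3 - a^2 - 4*a + 3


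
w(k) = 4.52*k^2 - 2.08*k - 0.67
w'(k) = 9.04*k - 2.08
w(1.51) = 6.50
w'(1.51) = 11.57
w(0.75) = 0.31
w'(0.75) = 4.70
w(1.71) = 8.99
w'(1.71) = 13.38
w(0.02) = -0.71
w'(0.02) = -1.90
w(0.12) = -0.85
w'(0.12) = -1.00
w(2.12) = 15.24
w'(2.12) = 17.08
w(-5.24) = 134.34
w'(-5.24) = -49.45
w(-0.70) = 3.00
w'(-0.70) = -8.41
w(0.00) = -0.67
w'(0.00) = -2.08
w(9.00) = 346.73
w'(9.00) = 79.28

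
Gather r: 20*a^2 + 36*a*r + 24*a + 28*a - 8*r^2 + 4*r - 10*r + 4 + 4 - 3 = 20*a^2 + 52*a - 8*r^2 + r*(36*a - 6) + 5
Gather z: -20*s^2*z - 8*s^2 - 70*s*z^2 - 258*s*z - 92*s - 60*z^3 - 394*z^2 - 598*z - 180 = -8*s^2 - 92*s - 60*z^3 + z^2*(-70*s - 394) + z*(-20*s^2 - 258*s - 598) - 180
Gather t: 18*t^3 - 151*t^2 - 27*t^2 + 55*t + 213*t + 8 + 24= 18*t^3 - 178*t^2 + 268*t + 32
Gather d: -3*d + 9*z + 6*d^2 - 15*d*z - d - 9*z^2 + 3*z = 6*d^2 + d*(-15*z - 4) - 9*z^2 + 12*z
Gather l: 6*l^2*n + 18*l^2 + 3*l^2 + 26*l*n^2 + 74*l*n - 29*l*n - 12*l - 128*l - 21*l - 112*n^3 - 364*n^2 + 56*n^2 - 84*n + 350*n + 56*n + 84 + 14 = l^2*(6*n + 21) + l*(26*n^2 + 45*n - 161) - 112*n^3 - 308*n^2 + 322*n + 98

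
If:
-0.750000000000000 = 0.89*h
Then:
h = -0.84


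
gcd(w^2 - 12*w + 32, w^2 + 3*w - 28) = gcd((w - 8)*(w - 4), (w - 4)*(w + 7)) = w - 4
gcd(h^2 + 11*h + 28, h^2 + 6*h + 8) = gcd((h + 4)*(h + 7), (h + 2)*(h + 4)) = h + 4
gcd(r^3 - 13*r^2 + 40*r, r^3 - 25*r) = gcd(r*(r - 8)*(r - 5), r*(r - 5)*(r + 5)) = r^2 - 5*r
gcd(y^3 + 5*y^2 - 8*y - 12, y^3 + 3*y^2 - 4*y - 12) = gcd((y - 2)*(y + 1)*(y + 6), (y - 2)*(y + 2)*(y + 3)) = y - 2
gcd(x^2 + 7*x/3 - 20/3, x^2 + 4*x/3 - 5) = x - 5/3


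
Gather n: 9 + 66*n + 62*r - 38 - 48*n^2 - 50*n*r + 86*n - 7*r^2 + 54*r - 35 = -48*n^2 + n*(152 - 50*r) - 7*r^2 + 116*r - 64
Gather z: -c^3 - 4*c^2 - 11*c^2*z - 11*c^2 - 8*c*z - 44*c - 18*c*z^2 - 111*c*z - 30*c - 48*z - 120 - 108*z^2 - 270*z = -c^3 - 15*c^2 - 74*c + z^2*(-18*c - 108) + z*(-11*c^2 - 119*c - 318) - 120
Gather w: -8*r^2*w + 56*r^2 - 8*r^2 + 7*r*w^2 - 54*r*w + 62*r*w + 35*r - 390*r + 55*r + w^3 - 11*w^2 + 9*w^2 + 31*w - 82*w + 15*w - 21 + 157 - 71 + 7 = 48*r^2 - 300*r + w^3 + w^2*(7*r - 2) + w*(-8*r^2 + 8*r - 36) + 72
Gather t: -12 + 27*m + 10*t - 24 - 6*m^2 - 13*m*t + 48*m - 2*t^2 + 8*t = -6*m^2 + 75*m - 2*t^2 + t*(18 - 13*m) - 36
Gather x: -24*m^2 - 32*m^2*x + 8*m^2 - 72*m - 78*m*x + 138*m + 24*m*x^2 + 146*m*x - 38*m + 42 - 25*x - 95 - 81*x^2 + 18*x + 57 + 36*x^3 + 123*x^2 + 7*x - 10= -16*m^2 + 28*m + 36*x^3 + x^2*(24*m + 42) + x*(-32*m^2 + 68*m) - 6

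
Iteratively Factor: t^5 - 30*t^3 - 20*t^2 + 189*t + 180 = (t - 3)*(t^4 + 3*t^3 - 21*t^2 - 83*t - 60) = (t - 3)*(t + 3)*(t^3 - 21*t - 20) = (t - 5)*(t - 3)*(t + 3)*(t^2 + 5*t + 4) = (t - 5)*(t - 3)*(t + 1)*(t + 3)*(t + 4)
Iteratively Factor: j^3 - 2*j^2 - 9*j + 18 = (j + 3)*(j^2 - 5*j + 6) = (j - 2)*(j + 3)*(j - 3)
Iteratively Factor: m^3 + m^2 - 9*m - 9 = (m + 3)*(m^2 - 2*m - 3) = (m - 3)*(m + 3)*(m + 1)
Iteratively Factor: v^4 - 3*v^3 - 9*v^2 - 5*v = (v - 5)*(v^3 + 2*v^2 + v) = (v - 5)*(v + 1)*(v^2 + v) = v*(v - 5)*(v + 1)*(v + 1)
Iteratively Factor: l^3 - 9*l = (l)*(l^2 - 9) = l*(l + 3)*(l - 3)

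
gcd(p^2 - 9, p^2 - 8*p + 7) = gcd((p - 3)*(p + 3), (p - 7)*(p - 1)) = 1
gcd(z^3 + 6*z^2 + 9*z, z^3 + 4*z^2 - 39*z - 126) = z + 3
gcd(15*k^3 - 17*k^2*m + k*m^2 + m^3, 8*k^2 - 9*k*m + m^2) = k - m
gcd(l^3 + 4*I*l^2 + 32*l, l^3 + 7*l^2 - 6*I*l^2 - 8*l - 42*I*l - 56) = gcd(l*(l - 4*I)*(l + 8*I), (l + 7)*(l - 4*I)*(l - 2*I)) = l - 4*I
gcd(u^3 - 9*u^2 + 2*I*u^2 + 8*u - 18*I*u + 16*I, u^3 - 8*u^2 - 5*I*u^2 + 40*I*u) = u - 8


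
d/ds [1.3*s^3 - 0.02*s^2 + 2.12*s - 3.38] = 3.9*s^2 - 0.04*s + 2.12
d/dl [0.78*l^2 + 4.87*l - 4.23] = 1.56*l + 4.87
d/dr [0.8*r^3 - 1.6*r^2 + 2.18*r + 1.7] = 2.4*r^2 - 3.2*r + 2.18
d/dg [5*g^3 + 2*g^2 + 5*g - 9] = 15*g^2 + 4*g + 5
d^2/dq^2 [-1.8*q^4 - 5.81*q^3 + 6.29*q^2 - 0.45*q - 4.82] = -21.6*q^2 - 34.86*q + 12.58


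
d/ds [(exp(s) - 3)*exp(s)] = (2*exp(s) - 3)*exp(s)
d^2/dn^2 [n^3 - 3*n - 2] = 6*n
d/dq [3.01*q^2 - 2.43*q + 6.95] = 6.02*q - 2.43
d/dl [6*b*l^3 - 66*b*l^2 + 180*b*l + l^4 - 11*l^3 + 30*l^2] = 18*b*l^2 - 132*b*l + 180*b + 4*l^3 - 33*l^2 + 60*l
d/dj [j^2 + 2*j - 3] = 2*j + 2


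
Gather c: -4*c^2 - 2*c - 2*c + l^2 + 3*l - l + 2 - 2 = -4*c^2 - 4*c + l^2 + 2*l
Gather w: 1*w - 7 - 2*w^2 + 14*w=-2*w^2 + 15*w - 7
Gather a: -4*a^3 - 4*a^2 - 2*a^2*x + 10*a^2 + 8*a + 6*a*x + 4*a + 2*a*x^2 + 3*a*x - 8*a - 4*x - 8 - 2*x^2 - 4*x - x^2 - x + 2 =-4*a^3 + a^2*(6 - 2*x) + a*(2*x^2 + 9*x + 4) - 3*x^2 - 9*x - 6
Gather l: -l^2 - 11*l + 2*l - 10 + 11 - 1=-l^2 - 9*l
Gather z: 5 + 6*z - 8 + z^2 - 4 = z^2 + 6*z - 7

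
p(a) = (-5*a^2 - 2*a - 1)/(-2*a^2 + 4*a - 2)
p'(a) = (-10*a - 2)/(-2*a^2 + 4*a - 2) + (4*a - 4)*(-5*a^2 - 2*a - 1)/(-2*a^2 + 4*a - 2)^2 = 2*(-3*a - 1)/(a^3 - 3*a^2 + 3*a - 1)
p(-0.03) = 0.45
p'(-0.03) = 1.67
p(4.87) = 4.32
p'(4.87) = -0.54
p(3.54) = 5.48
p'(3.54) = -1.42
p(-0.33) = 0.25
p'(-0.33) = 0.01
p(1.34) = 54.75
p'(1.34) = -255.44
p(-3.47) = 1.36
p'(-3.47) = -0.21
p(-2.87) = 1.22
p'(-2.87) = -0.26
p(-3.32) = 1.33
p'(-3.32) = -0.22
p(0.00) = 0.50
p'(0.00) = 2.00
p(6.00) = 3.86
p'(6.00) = -0.30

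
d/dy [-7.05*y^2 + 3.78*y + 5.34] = 3.78 - 14.1*y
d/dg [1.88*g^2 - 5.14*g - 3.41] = 3.76*g - 5.14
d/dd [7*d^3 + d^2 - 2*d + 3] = 21*d^2 + 2*d - 2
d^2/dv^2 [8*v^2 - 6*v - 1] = 16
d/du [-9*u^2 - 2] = -18*u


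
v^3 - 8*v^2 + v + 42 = (v - 7)*(v - 3)*(v + 2)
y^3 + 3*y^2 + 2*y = y*(y + 1)*(y + 2)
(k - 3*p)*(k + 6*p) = k^2 + 3*k*p - 18*p^2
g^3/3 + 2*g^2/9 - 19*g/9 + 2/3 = (g/3 + 1)*(g - 2)*(g - 1/3)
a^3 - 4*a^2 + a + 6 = (a - 3)*(a - 2)*(a + 1)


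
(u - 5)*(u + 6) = u^2 + u - 30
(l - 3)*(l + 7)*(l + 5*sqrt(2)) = l^3 + 4*l^2 + 5*sqrt(2)*l^2 - 21*l + 20*sqrt(2)*l - 105*sqrt(2)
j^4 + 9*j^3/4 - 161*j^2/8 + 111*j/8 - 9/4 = (j - 3)*(j - 1/2)*(j - 1/4)*(j + 6)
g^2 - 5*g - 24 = (g - 8)*(g + 3)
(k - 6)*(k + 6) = k^2 - 36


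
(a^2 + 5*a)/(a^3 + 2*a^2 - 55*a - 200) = a/(a^2 - 3*a - 40)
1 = 1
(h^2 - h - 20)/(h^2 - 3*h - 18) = (-h^2 + h + 20)/(-h^2 + 3*h + 18)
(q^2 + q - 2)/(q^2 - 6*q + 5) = (q + 2)/(q - 5)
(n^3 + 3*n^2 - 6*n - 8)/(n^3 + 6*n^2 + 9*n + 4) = (n - 2)/(n + 1)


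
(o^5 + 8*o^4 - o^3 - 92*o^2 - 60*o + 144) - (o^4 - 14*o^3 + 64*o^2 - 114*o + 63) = o^5 + 7*o^4 + 13*o^3 - 156*o^2 + 54*o + 81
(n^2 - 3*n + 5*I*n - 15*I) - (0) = n^2 - 3*n + 5*I*n - 15*I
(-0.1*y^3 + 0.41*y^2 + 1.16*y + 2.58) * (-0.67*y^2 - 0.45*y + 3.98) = 0.067*y^5 - 0.2297*y^4 - 1.3597*y^3 - 0.6188*y^2 + 3.4558*y + 10.2684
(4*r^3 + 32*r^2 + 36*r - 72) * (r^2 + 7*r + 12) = 4*r^5 + 60*r^4 + 308*r^3 + 564*r^2 - 72*r - 864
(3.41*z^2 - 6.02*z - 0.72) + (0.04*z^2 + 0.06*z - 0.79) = 3.45*z^2 - 5.96*z - 1.51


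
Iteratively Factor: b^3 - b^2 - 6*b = (b)*(b^2 - b - 6) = b*(b - 3)*(b + 2)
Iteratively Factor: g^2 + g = (g)*(g + 1)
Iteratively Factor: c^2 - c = (c - 1)*(c)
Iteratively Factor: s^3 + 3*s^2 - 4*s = (s + 4)*(s^2 - s) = (s - 1)*(s + 4)*(s)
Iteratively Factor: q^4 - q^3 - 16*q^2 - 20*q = (q)*(q^3 - q^2 - 16*q - 20) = q*(q - 5)*(q^2 + 4*q + 4) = q*(q - 5)*(q + 2)*(q + 2)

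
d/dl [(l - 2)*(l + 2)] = 2*l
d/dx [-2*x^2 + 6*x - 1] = 6 - 4*x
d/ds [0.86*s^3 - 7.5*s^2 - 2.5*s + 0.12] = 2.58*s^2 - 15.0*s - 2.5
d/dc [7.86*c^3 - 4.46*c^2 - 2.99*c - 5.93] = 23.58*c^2 - 8.92*c - 2.99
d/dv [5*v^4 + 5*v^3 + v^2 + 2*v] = 20*v^3 + 15*v^2 + 2*v + 2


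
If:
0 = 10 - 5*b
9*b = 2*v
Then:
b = 2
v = 9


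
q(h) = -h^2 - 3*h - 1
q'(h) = -2*h - 3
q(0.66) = -3.42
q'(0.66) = -4.32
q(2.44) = -14.27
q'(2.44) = -7.88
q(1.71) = -9.05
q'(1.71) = -6.42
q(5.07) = -41.91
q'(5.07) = -13.14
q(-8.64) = -49.73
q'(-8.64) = 14.28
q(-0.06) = -0.82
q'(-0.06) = -2.88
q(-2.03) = 0.97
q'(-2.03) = 1.06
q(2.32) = -13.34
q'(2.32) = -7.64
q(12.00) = -181.00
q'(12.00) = -27.00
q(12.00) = -181.00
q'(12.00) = -27.00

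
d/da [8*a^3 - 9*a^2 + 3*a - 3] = 24*a^2 - 18*a + 3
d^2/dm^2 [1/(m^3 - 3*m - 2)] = 6*(-m*(-m^3 + 3*m + 2) - 3*(m^2 - 1)^2)/(-m^3 + 3*m + 2)^3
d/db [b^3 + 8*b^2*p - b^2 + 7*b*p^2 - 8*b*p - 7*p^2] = 3*b^2 + 16*b*p - 2*b + 7*p^2 - 8*p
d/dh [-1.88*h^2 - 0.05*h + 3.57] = -3.76*h - 0.05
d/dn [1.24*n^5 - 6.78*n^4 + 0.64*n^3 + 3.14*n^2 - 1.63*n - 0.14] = 6.2*n^4 - 27.12*n^3 + 1.92*n^2 + 6.28*n - 1.63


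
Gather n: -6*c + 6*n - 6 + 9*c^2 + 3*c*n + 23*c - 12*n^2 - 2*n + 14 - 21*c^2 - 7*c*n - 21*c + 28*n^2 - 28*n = -12*c^2 - 4*c + 16*n^2 + n*(-4*c - 24) + 8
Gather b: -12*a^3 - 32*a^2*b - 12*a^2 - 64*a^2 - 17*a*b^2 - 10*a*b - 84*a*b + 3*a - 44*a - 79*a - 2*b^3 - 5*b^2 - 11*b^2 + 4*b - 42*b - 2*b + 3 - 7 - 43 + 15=-12*a^3 - 76*a^2 - 120*a - 2*b^3 + b^2*(-17*a - 16) + b*(-32*a^2 - 94*a - 40) - 32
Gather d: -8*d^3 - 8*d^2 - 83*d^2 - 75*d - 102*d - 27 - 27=-8*d^3 - 91*d^2 - 177*d - 54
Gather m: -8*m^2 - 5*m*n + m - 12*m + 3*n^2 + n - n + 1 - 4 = -8*m^2 + m*(-5*n - 11) + 3*n^2 - 3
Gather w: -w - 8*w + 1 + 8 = 9 - 9*w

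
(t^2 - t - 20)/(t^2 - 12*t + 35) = (t + 4)/(t - 7)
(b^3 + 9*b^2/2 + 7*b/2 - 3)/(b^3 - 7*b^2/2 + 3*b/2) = (b^2 + 5*b + 6)/(b*(b - 3))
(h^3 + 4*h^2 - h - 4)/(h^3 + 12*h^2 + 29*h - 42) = (h^2 + 5*h + 4)/(h^2 + 13*h + 42)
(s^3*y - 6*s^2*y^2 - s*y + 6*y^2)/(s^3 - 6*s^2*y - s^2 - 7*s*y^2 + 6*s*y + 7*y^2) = y*(-s^2 + 6*s*y - s + 6*y)/(-s^2 + 6*s*y + 7*y^2)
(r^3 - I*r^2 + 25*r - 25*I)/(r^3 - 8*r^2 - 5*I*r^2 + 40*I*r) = (r^2 + 4*I*r + 5)/(r*(r - 8))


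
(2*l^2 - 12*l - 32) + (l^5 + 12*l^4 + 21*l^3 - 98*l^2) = l^5 + 12*l^4 + 21*l^3 - 96*l^2 - 12*l - 32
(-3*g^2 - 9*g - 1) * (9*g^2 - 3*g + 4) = -27*g^4 - 72*g^3 + 6*g^2 - 33*g - 4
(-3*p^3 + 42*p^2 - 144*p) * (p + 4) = -3*p^4 + 30*p^3 + 24*p^2 - 576*p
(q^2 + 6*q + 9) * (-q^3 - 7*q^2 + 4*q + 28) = -q^5 - 13*q^4 - 47*q^3 - 11*q^2 + 204*q + 252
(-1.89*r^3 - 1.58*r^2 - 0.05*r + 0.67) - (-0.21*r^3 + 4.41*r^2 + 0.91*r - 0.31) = -1.68*r^3 - 5.99*r^2 - 0.96*r + 0.98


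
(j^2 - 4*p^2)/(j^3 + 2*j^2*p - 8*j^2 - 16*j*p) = (j - 2*p)/(j*(j - 8))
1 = 1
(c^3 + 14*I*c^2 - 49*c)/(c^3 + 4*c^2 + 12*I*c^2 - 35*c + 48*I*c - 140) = c*(c + 7*I)/(c^2 + c*(4 + 5*I) + 20*I)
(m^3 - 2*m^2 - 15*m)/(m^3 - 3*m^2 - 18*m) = (m - 5)/(m - 6)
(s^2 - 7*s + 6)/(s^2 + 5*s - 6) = (s - 6)/(s + 6)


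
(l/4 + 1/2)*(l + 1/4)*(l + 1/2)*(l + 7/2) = l^4/4 + 25*l^3/16 + 45*l^2/16 + 95*l/64 + 7/32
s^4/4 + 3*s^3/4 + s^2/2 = s^2*(s/4 + 1/2)*(s + 1)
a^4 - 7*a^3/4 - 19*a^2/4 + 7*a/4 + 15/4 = (a - 3)*(a - 1)*(a + 1)*(a + 5/4)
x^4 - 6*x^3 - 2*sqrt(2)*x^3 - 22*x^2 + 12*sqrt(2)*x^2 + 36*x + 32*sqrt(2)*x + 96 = (x - 8)*(x + 2)*(x - 3*sqrt(2))*(x + sqrt(2))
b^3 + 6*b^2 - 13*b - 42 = (b - 3)*(b + 2)*(b + 7)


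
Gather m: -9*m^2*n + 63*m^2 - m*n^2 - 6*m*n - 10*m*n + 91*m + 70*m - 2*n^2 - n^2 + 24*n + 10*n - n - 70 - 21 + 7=m^2*(63 - 9*n) + m*(-n^2 - 16*n + 161) - 3*n^2 + 33*n - 84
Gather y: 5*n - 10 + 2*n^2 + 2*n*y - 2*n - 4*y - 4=2*n^2 + 3*n + y*(2*n - 4) - 14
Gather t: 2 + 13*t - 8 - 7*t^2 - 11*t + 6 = -7*t^2 + 2*t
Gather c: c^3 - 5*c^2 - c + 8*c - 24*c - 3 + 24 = c^3 - 5*c^2 - 17*c + 21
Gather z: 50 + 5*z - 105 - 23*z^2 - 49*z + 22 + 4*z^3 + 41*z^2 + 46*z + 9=4*z^3 + 18*z^2 + 2*z - 24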